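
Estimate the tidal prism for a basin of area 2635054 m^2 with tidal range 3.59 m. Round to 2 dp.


Tidal prism = Area * Tidal range
P = 2635054 * 3.59
P = 9459843.86 m^3

9459843.86


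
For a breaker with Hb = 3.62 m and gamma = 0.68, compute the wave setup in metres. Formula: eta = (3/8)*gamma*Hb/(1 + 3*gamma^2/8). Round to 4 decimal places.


eta = (3/8) * gamma * Hb / (1 + 3*gamma^2/8)
Numerator = (3/8) * 0.68 * 3.62 = 0.923100
Denominator = 1 + 3*0.68^2/8 = 1 + 0.173400 = 1.173400
eta = 0.923100 / 1.173400
eta = 0.7867 m

0.7867


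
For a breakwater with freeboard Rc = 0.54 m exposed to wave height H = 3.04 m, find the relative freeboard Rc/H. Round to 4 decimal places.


Relative freeboard = Rc / H
= 0.54 / 3.04
= 0.1776

0.1776


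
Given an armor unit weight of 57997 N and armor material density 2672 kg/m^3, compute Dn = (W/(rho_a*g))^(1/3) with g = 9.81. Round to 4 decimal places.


V = W / (rho_a * g)
V = 57997 / (2672 * 9.81)
V = 57997 / 26212.32
V = 2.212586 m^3
Dn = V^(1/3) = 2.212586^(1/3)
Dn = 1.3031 m

1.3031


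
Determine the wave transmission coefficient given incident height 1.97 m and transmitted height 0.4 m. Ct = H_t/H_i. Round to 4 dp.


Ct = H_t / H_i
Ct = 0.4 / 1.97
Ct = 0.2030

0.2030


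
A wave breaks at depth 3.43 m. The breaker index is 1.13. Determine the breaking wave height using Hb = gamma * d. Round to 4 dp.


Hb = gamma * d
Hb = 1.13 * 3.43
Hb = 3.8759 m

3.8759


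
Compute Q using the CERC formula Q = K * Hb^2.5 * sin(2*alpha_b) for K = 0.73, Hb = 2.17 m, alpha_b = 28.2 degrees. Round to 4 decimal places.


Q = K * Hb^2.5 * sin(2 * alpha_b)
Hb^2.5 = 2.17^2.5 = 6.936643
sin(2 * 28.2) = sin(56.4) = 0.832921
Q = 0.73 * 6.936643 * 0.832921
Q = 4.2177 m^3/s

4.2177


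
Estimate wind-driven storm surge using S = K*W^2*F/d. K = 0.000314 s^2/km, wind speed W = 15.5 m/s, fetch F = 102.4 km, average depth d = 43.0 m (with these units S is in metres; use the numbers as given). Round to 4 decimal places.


S = K * W^2 * F / d
W^2 = 15.5^2 = 240.25
S = 0.000314 * 240.25 * 102.4 / 43.0
Numerator = 0.000314 * 240.25 * 102.4 = 7.724902
S = 7.724902 / 43.0 = 0.1796 m

0.1796


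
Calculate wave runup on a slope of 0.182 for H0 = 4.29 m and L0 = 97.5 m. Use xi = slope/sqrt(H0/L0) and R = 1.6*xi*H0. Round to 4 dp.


xi = slope / sqrt(H0/L0)
H0/L0 = 4.29/97.5 = 0.044000
sqrt(0.044000) = 0.209762
xi = 0.182 / 0.209762 = 0.867651
R = 1.6 * xi * H0 = 1.6 * 0.867651 * 4.29
R = 5.9556 m

5.9556


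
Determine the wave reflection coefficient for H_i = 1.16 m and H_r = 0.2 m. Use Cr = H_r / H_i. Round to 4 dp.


Cr = H_r / H_i
Cr = 0.2 / 1.16
Cr = 0.1724

0.1724


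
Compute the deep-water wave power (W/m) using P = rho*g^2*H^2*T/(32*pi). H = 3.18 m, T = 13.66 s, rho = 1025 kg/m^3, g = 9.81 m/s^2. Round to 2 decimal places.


P = rho * g^2 * H^2 * T / (32 * pi)
P = 1025 * 9.81^2 * 3.18^2 * 13.66 / (32 * pi)
P = 1025 * 96.2361 * 10.1124 * 13.66 / 100.53096
P = 135539.84 W/m

135539.84


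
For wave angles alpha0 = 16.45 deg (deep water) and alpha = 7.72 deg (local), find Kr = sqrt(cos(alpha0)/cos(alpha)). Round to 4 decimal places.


Kr = sqrt(cos(alpha0) / cos(alpha))
cos(16.45) = 0.959067
cos(7.72) = 0.990936
Kr = sqrt(0.959067 / 0.990936)
Kr = sqrt(0.967839)
Kr = 0.9838

0.9838


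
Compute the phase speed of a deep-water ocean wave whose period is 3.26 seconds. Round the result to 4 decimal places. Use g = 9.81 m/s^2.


We use the deep-water celerity formula:
C = g * T / (2 * pi)
C = 9.81 * 3.26 / (2 * 3.14159...)
C = 31.980600 / 6.283185
C = 5.0899 m/s

5.0899


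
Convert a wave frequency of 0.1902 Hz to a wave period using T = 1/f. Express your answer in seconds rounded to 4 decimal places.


T = 1 / f
T = 1 / 0.1902
T = 5.2576 s

5.2576


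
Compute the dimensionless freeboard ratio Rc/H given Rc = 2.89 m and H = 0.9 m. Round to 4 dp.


Relative freeboard = Rc / H
= 2.89 / 0.9
= 3.2111

3.2111


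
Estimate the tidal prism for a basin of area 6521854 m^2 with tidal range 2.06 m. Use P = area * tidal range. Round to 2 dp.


Tidal prism = Area * Tidal range
P = 6521854 * 2.06
P = 13435019.24 m^3

13435019.24


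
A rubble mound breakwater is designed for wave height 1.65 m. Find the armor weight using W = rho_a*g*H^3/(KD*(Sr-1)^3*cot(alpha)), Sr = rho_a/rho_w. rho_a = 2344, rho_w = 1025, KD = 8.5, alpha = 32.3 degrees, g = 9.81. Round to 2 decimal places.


Sr = rho_a / rho_w = 2344 / 1025 = 2.286829
(Sr - 1) = 1.286829
(Sr - 1)^3 = 2.130899
cot(32.3) = 1 / tan(32.3) = 1 / 0.632174 = 1.581844
Numerator = 2344 * 9.81 * 1.65^3 = 103294.7972
Denominator = 8.5 * 2.130899 * 1.581844 = 28.651361
W = 103294.7972 / 28.651361
W = 3605.23 N

3605.23


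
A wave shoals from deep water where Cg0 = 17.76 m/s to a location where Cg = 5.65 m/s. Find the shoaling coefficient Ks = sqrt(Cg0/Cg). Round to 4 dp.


Ks = sqrt(Cg0 / Cg)
Ks = sqrt(17.76 / 5.65)
Ks = sqrt(3.1434)
Ks = 1.7730

1.7730


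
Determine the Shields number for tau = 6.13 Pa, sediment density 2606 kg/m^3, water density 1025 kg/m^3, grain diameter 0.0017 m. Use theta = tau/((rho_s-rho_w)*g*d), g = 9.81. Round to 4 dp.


theta = tau / ((rho_s - rho_w) * g * d)
rho_s - rho_w = 2606 - 1025 = 1581
Denominator = 1581 * 9.81 * 0.0017 = 26.366337
theta = 6.13 / 26.366337
theta = 0.2325

0.2325


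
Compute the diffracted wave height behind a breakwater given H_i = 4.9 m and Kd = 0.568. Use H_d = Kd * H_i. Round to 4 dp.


H_d = Kd * H_i
H_d = 0.568 * 4.9
H_d = 2.7832 m

2.7832


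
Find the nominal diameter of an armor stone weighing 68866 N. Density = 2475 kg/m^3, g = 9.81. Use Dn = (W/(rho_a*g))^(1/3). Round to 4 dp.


V = W / (rho_a * g)
V = 68866 / (2475 * 9.81)
V = 68866 / 24279.75
V = 2.836355 m^3
Dn = V^(1/3) = 2.836355^(1/3)
Dn = 1.4155 m

1.4155


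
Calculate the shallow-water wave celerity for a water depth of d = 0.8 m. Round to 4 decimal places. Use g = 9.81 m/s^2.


Using the shallow-water approximation:
C = sqrt(g * d) = sqrt(9.81 * 0.8)
C = sqrt(7.8480)
C = 2.8014 m/s

2.8014


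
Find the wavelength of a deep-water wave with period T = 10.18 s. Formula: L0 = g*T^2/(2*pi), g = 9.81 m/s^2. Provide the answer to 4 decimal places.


L0 = g * T^2 / (2 * pi)
L0 = 9.81 * 10.18^2 / (2 * pi)
L0 = 9.81 * 103.6324 / 6.28319
L0 = 1016.6338 / 6.28319
L0 = 161.8023 m

161.8023


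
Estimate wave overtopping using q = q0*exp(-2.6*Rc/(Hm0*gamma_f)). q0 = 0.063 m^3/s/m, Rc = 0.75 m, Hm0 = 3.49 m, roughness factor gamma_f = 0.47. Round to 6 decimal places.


q = q0 * exp(-2.6 * Rc / (Hm0 * gamma_f))
Exponent = -2.6 * 0.75 / (3.49 * 0.47)
= -2.6 * 0.75 / 1.6403
= -1.188807
exp(-1.188807) = 0.304584
q = 0.063 * 0.304584
q = 0.019189 m^3/s/m

0.019189


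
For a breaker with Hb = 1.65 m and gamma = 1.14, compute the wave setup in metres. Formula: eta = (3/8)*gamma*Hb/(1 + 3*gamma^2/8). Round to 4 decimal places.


eta = (3/8) * gamma * Hb / (1 + 3*gamma^2/8)
Numerator = (3/8) * 1.14 * 1.65 = 0.705375
Denominator = 1 + 3*1.14^2/8 = 1 + 0.487350 = 1.487350
eta = 0.705375 / 1.487350
eta = 0.4742 m

0.4742


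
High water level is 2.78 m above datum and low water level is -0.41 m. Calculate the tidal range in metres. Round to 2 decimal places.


Tidal range = High water - Low water
Tidal range = 2.78 - (-0.41)
Tidal range = 3.19 m

3.19


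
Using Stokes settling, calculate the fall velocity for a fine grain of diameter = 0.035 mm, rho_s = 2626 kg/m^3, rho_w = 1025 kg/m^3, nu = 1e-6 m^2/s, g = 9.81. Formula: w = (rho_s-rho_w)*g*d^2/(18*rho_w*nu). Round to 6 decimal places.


w = (rho_s - rho_w) * g * d^2 / (18 * rho_w * nu)
d = 0.035 mm = 0.000035 m
rho_s - rho_w = 2626 - 1025 = 1601
Numerator = 1601 * 9.81 * (0.000035)^2 = 0.000019239617
Denominator = 18 * 1025 * 1e-6 = 0.018450
w = 0.001043 m/s

0.001043


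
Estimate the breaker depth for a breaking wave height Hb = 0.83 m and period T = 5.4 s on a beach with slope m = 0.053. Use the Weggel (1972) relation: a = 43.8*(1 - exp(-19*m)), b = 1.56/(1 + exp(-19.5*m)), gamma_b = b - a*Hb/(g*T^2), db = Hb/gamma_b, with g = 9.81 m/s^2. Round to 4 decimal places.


a = 43.8 * (1 - exp(-19 * m))
exp(-19 * 0.053) = exp(-1.0070) = 0.365313
a = 43.8 * (1 - 0.365313) = 27.799278
b = 1.56 / (1 + exp(-19.5 * m))
exp(-19.5 * 0.053) = exp(-1.0335) = 0.355760
b = 1.56 / (1 + 0.355760) = 1.150646
Hb / (g * T^2) = 0.83 / (9.81 * 5.4^2) = 0.83 / 286.0596 = 0.00290149
gamma_b = b - a * Hb/(g*T^2) = 1.150646 - 27.799278 * 0.00290149 = 1.069987
db = Hb / gamma_b = 0.83 / 1.069987
db = 0.7757 m

0.7757


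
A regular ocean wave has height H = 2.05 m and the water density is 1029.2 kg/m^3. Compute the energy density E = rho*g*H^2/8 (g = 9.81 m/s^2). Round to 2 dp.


E = (1/8) * rho * g * H^2
E = (1/8) * 1029.2 * 9.81 * 2.05^2
E = 0.125 * 1029.2 * 9.81 * 4.2025
E = 5303.79 J/m^2

5303.79


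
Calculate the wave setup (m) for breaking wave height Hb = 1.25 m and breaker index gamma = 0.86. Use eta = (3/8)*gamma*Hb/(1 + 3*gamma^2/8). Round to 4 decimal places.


eta = (3/8) * gamma * Hb / (1 + 3*gamma^2/8)
Numerator = (3/8) * 0.86 * 1.25 = 0.403125
Denominator = 1 + 3*0.86^2/8 = 1 + 0.277350 = 1.277350
eta = 0.403125 / 1.277350
eta = 0.3156 m

0.3156


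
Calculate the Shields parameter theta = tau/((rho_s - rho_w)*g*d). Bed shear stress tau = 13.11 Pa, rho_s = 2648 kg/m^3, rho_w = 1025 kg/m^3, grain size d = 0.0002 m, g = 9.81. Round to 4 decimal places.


theta = tau / ((rho_s - rho_w) * g * d)
rho_s - rho_w = 2648 - 1025 = 1623
Denominator = 1623 * 9.81 * 0.0002 = 3.184326
theta = 13.11 / 3.184326
theta = 4.1170

4.1170


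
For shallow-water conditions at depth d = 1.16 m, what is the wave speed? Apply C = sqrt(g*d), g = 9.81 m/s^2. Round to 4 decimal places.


Using the shallow-water approximation:
C = sqrt(g * d) = sqrt(9.81 * 1.16)
C = sqrt(11.3796)
C = 3.3734 m/s

3.3734


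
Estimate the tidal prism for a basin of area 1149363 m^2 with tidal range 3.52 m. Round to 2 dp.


Tidal prism = Area * Tidal range
P = 1149363 * 3.52
P = 4045757.76 m^3

4045757.76


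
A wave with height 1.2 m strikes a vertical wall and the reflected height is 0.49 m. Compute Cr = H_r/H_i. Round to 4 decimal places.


Cr = H_r / H_i
Cr = 0.49 / 1.2
Cr = 0.4083

0.4083


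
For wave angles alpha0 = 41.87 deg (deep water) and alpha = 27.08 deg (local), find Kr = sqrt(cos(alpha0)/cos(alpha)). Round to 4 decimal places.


Kr = sqrt(cos(alpha0) / cos(alpha))
cos(41.87) = 0.744661
cos(27.08) = 0.890372
Kr = sqrt(0.744661 / 0.890372)
Kr = sqrt(0.836349)
Kr = 0.9145

0.9145


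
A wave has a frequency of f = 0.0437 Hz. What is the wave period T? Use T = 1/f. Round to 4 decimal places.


T = 1 / f
T = 1 / 0.0437
T = 22.8833 s

22.8833


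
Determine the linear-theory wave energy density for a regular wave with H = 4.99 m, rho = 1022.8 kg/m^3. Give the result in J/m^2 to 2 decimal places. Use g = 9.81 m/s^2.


E = (1/8) * rho * g * H^2
E = (1/8) * 1022.8 * 9.81 * 4.99^2
E = 0.125 * 1022.8 * 9.81 * 24.9001
E = 31229.92 J/m^2

31229.92


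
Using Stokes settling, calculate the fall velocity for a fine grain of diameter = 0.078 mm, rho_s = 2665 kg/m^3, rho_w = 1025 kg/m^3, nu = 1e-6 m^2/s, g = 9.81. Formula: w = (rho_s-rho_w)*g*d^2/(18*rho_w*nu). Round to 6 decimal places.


w = (rho_s - rho_w) * g * d^2 / (18 * rho_w * nu)
d = 0.078 mm = 0.000078 m
rho_s - rho_w = 2665 - 1025 = 1640
Numerator = 1640 * 9.81 * (0.000078)^2 = 0.000097881826
Denominator = 18 * 1025 * 1e-6 = 0.018450
w = 0.005305 m/s

0.005305


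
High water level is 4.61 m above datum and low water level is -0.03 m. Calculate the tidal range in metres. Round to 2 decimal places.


Tidal range = High water - Low water
Tidal range = 4.61 - (-0.03)
Tidal range = 4.64 m

4.64


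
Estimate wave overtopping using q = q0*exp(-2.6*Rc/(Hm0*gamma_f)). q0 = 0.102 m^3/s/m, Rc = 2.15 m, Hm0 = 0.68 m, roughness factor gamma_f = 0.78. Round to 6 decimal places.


q = q0 * exp(-2.6 * Rc / (Hm0 * gamma_f))
Exponent = -2.6 * 2.15 / (0.68 * 0.78)
= -2.6 * 2.15 / 0.5304
= -10.539216
exp(-10.539216) = 0.000026
q = 0.102 * 0.000026
q = 0.000003 m^3/s/m

0.000003


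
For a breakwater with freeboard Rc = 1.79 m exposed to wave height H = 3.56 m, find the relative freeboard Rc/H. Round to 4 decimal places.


Relative freeboard = Rc / H
= 1.79 / 3.56
= 0.5028

0.5028


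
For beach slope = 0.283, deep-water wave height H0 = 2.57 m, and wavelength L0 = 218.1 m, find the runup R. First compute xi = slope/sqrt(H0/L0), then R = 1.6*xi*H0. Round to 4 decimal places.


xi = slope / sqrt(H0/L0)
H0/L0 = 2.57/218.1 = 0.011784
sqrt(0.011784) = 0.108552
xi = 0.283 / 0.108552 = 2.607040
R = 1.6 * xi * H0 = 1.6 * 2.607040 * 2.57
R = 10.7201 m

10.7201


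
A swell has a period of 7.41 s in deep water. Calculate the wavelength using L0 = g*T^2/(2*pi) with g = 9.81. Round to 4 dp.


L0 = g * T^2 / (2 * pi)
L0 = 9.81 * 7.41^2 / (2 * pi)
L0 = 9.81 * 54.9081 / 6.28319
L0 = 538.6485 / 6.28319
L0 = 85.7286 m

85.7286


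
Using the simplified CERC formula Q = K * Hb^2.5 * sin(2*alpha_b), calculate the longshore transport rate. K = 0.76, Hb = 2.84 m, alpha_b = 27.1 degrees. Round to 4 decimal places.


Q = K * Hb^2.5 * sin(2 * alpha_b)
Hb^2.5 = 2.84^2.5 = 13.592391
sin(2 * 27.1) = sin(54.2) = 0.811064
Q = 0.76 * 13.592391 * 0.811064
Q = 8.3785 m^3/s

8.3785


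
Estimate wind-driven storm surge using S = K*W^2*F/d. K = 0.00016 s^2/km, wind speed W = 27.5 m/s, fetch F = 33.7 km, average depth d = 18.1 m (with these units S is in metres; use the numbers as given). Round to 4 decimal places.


S = K * W^2 * F / d
W^2 = 27.5^2 = 756.25
S = 0.00016 * 756.25 * 33.7 / 18.1
Numerator = 0.00016 * 756.25 * 33.7 = 4.077700
S = 4.077700 / 18.1 = 0.2253 m

0.2253


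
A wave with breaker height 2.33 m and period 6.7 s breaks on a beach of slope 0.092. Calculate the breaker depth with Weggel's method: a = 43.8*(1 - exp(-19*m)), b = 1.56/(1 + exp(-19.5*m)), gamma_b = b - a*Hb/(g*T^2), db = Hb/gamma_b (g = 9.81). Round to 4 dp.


a = 43.8 * (1 - exp(-19 * m))
exp(-19 * 0.092) = exp(-1.7480) = 0.174122
a = 43.8 * (1 - 0.174122) = 36.173463
b = 1.56 / (1 + exp(-19.5 * m))
exp(-19.5 * 0.092) = exp(-1.7940) = 0.166294
b = 1.56 / (1 + 0.166294) = 1.337571
Hb / (g * T^2) = 2.33 / (9.81 * 6.7^2) = 2.33 / 440.3709 = 0.00529099
gamma_b = b - a * Hb/(g*T^2) = 1.337571 - 36.173463 * 0.00529099 = 1.146177
db = Hb / gamma_b = 2.33 / 1.146177
db = 2.0328 m

2.0328


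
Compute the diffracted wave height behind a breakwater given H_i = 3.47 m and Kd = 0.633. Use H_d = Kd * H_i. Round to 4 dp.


H_d = Kd * H_i
H_d = 0.633 * 3.47
H_d = 2.1965 m

2.1965


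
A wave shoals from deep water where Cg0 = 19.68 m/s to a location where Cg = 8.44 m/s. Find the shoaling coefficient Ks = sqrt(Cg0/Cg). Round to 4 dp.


Ks = sqrt(Cg0 / Cg)
Ks = sqrt(19.68 / 8.44)
Ks = sqrt(2.3318)
Ks = 1.5270

1.5270


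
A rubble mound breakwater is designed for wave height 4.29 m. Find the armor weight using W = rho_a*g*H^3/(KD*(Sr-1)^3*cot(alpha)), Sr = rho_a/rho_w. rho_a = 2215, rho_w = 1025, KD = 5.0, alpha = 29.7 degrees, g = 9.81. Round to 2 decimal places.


Sr = rho_a / rho_w = 2215 / 1025 = 2.160976
(Sr - 1) = 1.160976
(Sr - 1)^3 = 1.564838
cot(29.7) = 1 / tan(29.7) = 1 / 0.570390 = 1.753187
Numerator = 2215 * 9.81 * 4.29^3 = 1715594.3784
Denominator = 5.0 * 1.564838 * 1.753187 = 13.717262
W = 1715594.3784 / 13.717262
W = 125068.28 N

125068.28


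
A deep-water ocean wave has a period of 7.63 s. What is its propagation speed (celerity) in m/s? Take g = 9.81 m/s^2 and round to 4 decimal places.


We use the deep-water celerity formula:
C = g * T / (2 * pi)
C = 9.81 * 7.63 / (2 * 3.14159...)
C = 74.850300 / 6.283185
C = 11.9128 m/s

11.9128


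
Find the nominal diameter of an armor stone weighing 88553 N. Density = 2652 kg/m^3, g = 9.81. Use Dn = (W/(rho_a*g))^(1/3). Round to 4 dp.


V = W / (rho_a * g)
V = 88553 / (2652 * 9.81)
V = 88553 / 26016.12
V = 3.403774 m^3
Dn = V^(1/3) = 3.403774^(1/3)
Dn = 1.5043 m

1.5043


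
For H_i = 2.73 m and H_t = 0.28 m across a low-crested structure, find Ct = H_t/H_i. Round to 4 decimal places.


Ct = H_t / H_i
Ct = 0.28 / 2.73
Ct = 0.1026

0.1026


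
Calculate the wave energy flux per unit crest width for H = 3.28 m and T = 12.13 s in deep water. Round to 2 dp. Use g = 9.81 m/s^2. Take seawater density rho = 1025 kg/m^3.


P = rho * g^2 * H^2 * T / (32 * pi)
P = 1025 * 9.81^2 * 3.28^2 * 12.13 / (32 * pi)
P = 1025 * 96.2361 * 10.7584 * 12.13 / 100.53096
P = 128047.33 W/m

128047.33


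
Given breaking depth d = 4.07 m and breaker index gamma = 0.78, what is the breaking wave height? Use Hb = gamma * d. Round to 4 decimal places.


Hb = gamma * d
Hb = 0.78 * 4.07
Hb = 3.1746 m

3.1746


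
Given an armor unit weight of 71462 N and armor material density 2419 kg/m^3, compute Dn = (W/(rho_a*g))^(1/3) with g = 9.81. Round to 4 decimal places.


V = W / (rho_a * g)
V = 71462 / (2419 * 9.81)
V = 71462 / 23730.39
V = 3.011413 m^3
Dn = V^(1/3) = 3.011413^(1/3)
Dn = 1.4441 m

1.4441


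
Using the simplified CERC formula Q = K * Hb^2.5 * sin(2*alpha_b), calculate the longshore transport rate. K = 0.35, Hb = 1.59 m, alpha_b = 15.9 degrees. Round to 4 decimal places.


Q = K * Hb^2.5 * sin(2 * alpha_b)
Hb^2.5 = 1.59^2.5 = 3.187813
sin(2 * 15.9) = sin(31.8) = 0.526956
Q = 0.35 * 3.187813 * 0.526956
Q = 0.5879 m^3/s

0.5879


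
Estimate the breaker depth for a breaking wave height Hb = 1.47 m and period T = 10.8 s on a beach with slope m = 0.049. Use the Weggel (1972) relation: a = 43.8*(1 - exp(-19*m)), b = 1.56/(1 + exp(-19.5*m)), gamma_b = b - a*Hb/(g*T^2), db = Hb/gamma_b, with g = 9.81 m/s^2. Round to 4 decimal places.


a = 43.8 * (1 - exp(-19 * m))
exp(-19 * 0.049) = exp(-0.9310) = 0.394159
a = 43.8 * (1 - 0.394159) = 26.535820
b = 1.56 / (1 + exp(-19.5 * m))
exp(-19.5 * 0.049) = exp(-0.9555) = 0.384620
b = 1.56 / (1 + 0.384620) = 1.126663
Hb / (g * T^2) = 1.47 / (9.81 * 10.8^2) = 1.47 / 1144.2384 = 0.00128470
gamma_b = b - a * Hb/(g*T^2) = 1.126663 - 26.535820 * 0.00128470 = 1.092573
db = Hb / gamma_b = 1.47 / 1.092573
db = 1.3454 m

1.3454


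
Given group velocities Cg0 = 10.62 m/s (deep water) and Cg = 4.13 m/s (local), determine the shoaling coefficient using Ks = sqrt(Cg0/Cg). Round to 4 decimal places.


Ks = sqrt(Cg0 / Cg)
Ks = sqrt(10.62 / 4.13)
Ks = sqrt(2.5714)
Ks = 1.6036

1.6036


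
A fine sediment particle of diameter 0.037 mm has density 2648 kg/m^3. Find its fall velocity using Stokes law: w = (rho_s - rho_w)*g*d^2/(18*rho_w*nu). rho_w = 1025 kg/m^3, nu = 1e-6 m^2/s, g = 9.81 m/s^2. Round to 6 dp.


w = (rho_s - rho_w) * g * d^2 / (18 * rho_w * nu)
d = 0.037 mm = 0.000037 m
rho_s - rho_w = 2648 - 1025 = 1623
Numerator = 1623 * 9.81 * (0.000037)^2 = 0.000021796711
Denominator = 18 * 1025 * 1e-6 = 0.018450
w = 0.001181 m/s

0.001181


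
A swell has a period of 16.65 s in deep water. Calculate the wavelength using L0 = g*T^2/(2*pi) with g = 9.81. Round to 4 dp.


L0 = g * T^2 / (2 * pi)
L0 = 9.81 * 16.65^2 / (2 * pi)
L0 = 9.81 * 277.2225 / 6.28319
L0 = 2719.5527 / 6.28319
L0 = 432.8303 m

432.8303


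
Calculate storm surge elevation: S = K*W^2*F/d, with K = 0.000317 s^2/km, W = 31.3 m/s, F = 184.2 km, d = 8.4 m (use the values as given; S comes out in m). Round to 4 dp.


S = K * W^2 * F / d
W^2 = 31.3^2 = 979.69
S = 0.000317 * 979.69 * 184.2 / 8.4
Numerator = 0.000317 * 979.69 * 184.2 = 57.205471
S = 57.205471 / 8.4 = 6.8102 m

6.8102


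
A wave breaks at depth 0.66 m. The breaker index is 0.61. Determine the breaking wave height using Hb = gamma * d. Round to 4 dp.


Hb = gamma * d
Hb = 0.61 * 0.66
Hb = 0.4026 m

0.4026


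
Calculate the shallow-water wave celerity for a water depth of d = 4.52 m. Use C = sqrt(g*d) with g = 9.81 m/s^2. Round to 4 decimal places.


Using the shallow-water approximation:
C = sqrt(g * d) = sqrt(9.81 * 4.52)
C = sqrt(44.3412)
C = 6.6589 m/s

6.6589


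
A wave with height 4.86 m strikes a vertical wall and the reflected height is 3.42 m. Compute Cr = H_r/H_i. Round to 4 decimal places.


Cr = H_r / H_i
Cr = 3.42 / 4.86
Cr = 0.7037

0.7037


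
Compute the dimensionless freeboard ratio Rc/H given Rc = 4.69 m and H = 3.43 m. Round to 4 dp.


Relative freeboard = Rc / H
= 4.69 / 3.43
= 1.3673

1.3673


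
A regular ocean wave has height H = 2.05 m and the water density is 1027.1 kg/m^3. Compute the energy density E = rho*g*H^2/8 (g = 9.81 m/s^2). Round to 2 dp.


E = (1/8) * rho * g * H^2
E = (1/8) * 1027.1 * 9.81 * 2.05^2
E = 0.125 * 1027.1 * 9.81 * 4.2025
E = 5292.97 J/m^2

5292.97


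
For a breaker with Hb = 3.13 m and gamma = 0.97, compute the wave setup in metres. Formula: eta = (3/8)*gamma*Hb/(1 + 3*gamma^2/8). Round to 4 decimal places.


eta = (3/8) * gamma * Hb / (1 + 3*gamma^2/8)
Numerator = (3/8) * 0.97 * 3.13 = 1.138537
Denominator = 1 + 3*0.97^2/8 = 1 + 0.352838 = 1.352838
eta = 1.138537 / 1.352838
eta = 0.8416 m

0.8416


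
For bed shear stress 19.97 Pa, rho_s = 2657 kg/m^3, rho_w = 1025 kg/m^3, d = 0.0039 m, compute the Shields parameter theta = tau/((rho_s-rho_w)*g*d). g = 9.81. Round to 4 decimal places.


theta = tau / ((rho_s - rho_w) * g * d)
rho_s - rho_w = 2657 - 1025 = 1632
Denominator = 1632 * 9.81 * 0.0039 = 62.438688
theta = 19.97 / 62.438688
theta = 0.3198

0.3198


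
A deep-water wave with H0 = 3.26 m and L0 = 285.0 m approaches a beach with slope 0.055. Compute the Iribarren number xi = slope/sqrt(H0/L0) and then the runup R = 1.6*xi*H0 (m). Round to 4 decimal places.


xi = slope / sqrt(H0/L0)
H0/L0 = 3.26/285.0 = 0.011439
sqrt(0.011439) = 0.106951
xi = 0.055 / 0.106951 = 0.514252
R = 1.6 * xi * H0 = 1.6 * 0.514252 * 3.26
R = 2.6823 m

2.6823


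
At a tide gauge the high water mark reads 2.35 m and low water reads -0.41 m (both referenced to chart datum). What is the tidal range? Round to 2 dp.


Tidal range = High water - Low water
Tidal range = 2.35 - (-0.41)
Tidal range = 2.76 m

2.76


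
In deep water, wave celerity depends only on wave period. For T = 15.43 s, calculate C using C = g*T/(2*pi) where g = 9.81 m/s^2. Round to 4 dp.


We use the deep-water celerity formula:
C = g * T / (2 * pi)
C = 9.81 * 15.43 / (2 * 3.14159...)
C = 151.368300 / 6.283185
C = 24.0910 m/s

24.0910


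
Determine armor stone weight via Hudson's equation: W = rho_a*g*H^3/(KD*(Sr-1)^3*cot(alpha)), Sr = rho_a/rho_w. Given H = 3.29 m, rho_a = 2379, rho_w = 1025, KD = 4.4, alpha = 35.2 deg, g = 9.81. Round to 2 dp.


Sr = rho_a / rho_w = 2379 / 1025 = 2.320976
(Sr - 1) = 1.320976
(Sr - 1)^3 = 2.305071
cot(35.2) = 1 / tan(35.2) = 1 / 0.705422 = 1.417590
Numerator = 2379 * 9.81 * 3.29^3 = 831095.9066
Denominator = 4.4 * 2.305071 * 1.417590 = 14.377647
W = 831095.9066 / 14.377647
W = 57804.72 N

57804.72


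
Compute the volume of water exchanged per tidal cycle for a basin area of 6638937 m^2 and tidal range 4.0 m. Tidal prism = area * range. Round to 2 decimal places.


Tidal prism = Area * Tidal range
P = 6638937 * 4.0
P = 26555748.00 m^3

26555748.00


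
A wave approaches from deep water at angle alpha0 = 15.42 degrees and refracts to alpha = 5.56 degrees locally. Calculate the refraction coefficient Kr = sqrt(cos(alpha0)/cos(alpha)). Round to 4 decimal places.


Kr = sqrt(cos(alpha0) / cos(alpha))
cos(15.42) = 0.964003
cos(5.56) = 0.995295
Kr = sqrt(0.964003 / 0.995295)
Kr = sqrt(0.968559)
Kr = 0.9842

0.9842


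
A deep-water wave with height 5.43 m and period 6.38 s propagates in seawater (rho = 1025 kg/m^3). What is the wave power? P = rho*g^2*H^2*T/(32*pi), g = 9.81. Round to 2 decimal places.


P = rho * g^2 * H^2 * T / (32 * pi)
P = 1025 * 9.81^2 * 5.43^2 * 6.38 / (32 * pi)
P = 1025 * 96.2361 * 29.4849 * 6.38 / 100.53096
P = 184579.03 W/m

184579.03


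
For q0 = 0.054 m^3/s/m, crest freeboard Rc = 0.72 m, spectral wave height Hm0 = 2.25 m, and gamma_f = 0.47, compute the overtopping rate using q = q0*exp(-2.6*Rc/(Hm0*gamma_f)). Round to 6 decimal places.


q = q0 * exp(-2.6 * Rc / (Hm0 * gamma_f))
Exponent = -2.6 * 0.72 / (2.25 * 0.47)
= -2.6 * 0.72 / 1.0575
= -1.770213
exp(-1.770213) = 0.170297
q = 0.054 * 0.170297
q = 0.009196 m^3/s/m

0.009196


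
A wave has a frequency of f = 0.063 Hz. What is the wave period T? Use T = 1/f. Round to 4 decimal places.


T = 1 / f
T = 1 / 0.063
T = 15.8730 s

15.8730


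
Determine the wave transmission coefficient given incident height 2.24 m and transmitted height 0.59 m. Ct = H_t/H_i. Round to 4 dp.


Ct = H_t / H_i
Ct = 0.59 / 2.24
Ct = 0.2634

0.2634


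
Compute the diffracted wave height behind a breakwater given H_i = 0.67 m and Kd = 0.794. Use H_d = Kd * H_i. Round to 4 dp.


H_d = Kd * H_i
H_d = 0.794 * 0.67
H_d = 0.5320 m

0.5320


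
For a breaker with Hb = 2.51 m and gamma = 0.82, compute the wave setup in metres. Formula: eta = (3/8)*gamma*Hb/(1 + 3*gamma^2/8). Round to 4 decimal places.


eta = (3/8) * gamma * Hb / (1 + 3*gamma^2/8)
Numerator = (3/8) * 0.82 * 2.51 = 0.771825
Denominator = 1 + 3*0.82^2/8 = 1 + 0.252150 = 1.252150
eta = 0.771825 / 1.252150
eta = 0.6164 m

0.6164


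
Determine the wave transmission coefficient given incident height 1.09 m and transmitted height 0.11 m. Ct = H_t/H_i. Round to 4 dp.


Ct = H_t / H_i
Ct = 0.11 / 1.09
Ct = 0.1009

0.1009


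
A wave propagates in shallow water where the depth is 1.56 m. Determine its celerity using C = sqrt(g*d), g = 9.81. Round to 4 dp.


Using the shallow-water approximation:
C = sqrt(g * d) = sqrt(9.81 * 1.56)
C = sqrt(15.3036)
C = 3.9120 m/s

3.9120


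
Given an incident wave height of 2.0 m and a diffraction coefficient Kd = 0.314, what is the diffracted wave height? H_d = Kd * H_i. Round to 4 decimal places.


H_d = Kd * H_i
H_d = 0.314 * 2.0
H_d = 0.6280 m

0.6280


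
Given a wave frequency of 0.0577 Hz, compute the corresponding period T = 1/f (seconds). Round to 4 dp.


T = 1 / f
T = 1 / 0.0577
T = 17.3310 s

17.3310


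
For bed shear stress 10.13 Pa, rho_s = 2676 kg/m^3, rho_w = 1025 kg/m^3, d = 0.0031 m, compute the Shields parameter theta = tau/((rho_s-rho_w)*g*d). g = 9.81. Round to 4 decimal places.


theta = tau / ((rho_s - rho_w) * g * d)
rho_s - rho_w = 2676 - 1025 = 1651
Denominator = 1651 * 9.81 * 0.0031 = 50.208561
theta = 10.13 / 50.208561
theta = 0.2018

0.2018


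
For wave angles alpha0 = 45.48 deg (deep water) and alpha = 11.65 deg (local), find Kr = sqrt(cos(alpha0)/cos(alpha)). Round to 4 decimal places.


Kr = sqrt(cos(alpha0) / cos(alpha))
cos(45.48) = 0.701158
cos(11.65) = 0.979399
Kr = sqrt(0.701158 / 0.979399)
Kr = sqrt(0.715906)
Kr = 0.8461

0.8461


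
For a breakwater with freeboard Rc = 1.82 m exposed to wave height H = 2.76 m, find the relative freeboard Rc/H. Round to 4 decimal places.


Relative freeboard = Rc / H
= 1.82 / 2.76
= 0.6594

0.6594


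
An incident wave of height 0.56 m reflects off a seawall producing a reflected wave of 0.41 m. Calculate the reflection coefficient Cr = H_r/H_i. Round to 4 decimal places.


Cr = H_r / H_i
Cr = 0.41 / 0.56
Cr = 0.7321

0.7321


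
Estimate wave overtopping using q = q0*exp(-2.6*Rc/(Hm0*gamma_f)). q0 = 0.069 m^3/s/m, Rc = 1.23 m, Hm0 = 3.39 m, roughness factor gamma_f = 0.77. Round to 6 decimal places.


q = q0 * exp(-2.6 * Rc / (Hm0 * gamma_f))
Exponent = -2.6 * 1.23 / (3.39 * 0.77)
= -2.6 * 1.23 / 2.6103
= -1.225147
exp(-1.225147) = 0.293715
q = 0.069 * 0.293715
q = 0.020266 m^3/s/m

0.020266


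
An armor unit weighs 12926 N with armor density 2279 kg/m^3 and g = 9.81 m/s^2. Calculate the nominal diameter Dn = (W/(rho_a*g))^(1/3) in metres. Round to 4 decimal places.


V = W / (rho_a * g)
V = 12926 / (2279 * 9.81)
V = 12926 / 22356.99
V = 0.578164 m^3
Dn = V^(1/3) = 0.578164^(1/3)
Dn = 0.8331 m

0.8331


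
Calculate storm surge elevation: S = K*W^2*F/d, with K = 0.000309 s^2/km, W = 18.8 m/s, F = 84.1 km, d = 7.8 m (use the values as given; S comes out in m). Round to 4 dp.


S = K * W^2 * F / d
W^2 = 18.8^2 = 353.44
S = 0.000309 * 353.44 * 84.1 / 7.8
Numerator = 0.000309 * 353.44 * 84.1 = 9.184810
S = 9.184810 / 7.8 = 1.1775 m

1.1775


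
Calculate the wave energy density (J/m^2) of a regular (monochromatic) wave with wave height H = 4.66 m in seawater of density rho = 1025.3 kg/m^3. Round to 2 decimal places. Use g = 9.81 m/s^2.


E = (1/8) * rho * g * H^2
E = (1/8) * 1025.3 * 9.81 * 4.66^2
E = 0.125 * 1025.3 * 9.81 * 21.7156
E = 27302.46 J/m^2

27302.46


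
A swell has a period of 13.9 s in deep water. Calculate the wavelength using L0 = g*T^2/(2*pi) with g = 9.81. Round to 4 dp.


L0 = g * T^2 / (2 * pi)
L0 = 9.81 * 13.9^2 / (2 * pi)
L0 = 9.81 * 193.2100 / 6.28319
L0 = 1895.3901 / 6.28319
L0 = 301.6607 m

301.6607


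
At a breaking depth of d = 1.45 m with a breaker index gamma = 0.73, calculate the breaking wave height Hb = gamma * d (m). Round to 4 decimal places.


Hb = gamma * d
Hb = 0.73 * 1.45
Hb = 1.0585 m

1.0585


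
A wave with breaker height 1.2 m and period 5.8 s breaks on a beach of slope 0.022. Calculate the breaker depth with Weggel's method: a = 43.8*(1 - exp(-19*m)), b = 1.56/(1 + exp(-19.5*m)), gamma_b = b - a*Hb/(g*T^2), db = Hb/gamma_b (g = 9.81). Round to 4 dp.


a = 43.8 * (1 - exp(-19 * m))
exp(-19 * 0.022) = exp(-0.4180) = 0.658362
a = 43.8 * (1 - 0.658362) = 14.963734
b = 1.56 / (1 + exp(-19.5 * m))
exp(-19.5 * 0.022) = exp(-0.4290) = 0.651160
b = 1.56 / (1 + 0.651160) = 0.944790
Hb / (g * T^2) = 1.2 / (9.81 * 5.8^2) = 1.2 / 330.0084 = 0.00363627
gamma_b = b - a * Hb/(g*T^2) = 0.944790 - 14.963734 * 0.00363627 = 0.890378
db = Hb / gamma_b = 1.2 / 0.890378
db = 1.3477 m

1.3477


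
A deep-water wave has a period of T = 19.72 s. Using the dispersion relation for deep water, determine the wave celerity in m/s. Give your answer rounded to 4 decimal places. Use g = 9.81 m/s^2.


We use the deep-water celerity formula:
C = g * T / (2 * pi)
C = 9.81 * 19.72 / (2 * 3.14159...)
C = 193.453200 / 6.283185
C = 30.7890 m/s

30.7890


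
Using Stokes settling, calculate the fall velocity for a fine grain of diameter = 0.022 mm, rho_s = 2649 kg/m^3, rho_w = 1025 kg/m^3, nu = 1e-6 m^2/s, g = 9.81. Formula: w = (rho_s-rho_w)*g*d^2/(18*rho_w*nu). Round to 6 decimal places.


w = (rho_s - rho_w) * g * d^2 / (18 * rho_w * nu)
d = 0.022 mm = 0.000022 m
rho_s - rho_w = 2649 - 1025 = 1624
Numerator = 1624 * 9.81 * (0.000022)^2 = 0.000007710817
Denominator = 18 * 1025 * 1e-6 = 0.018450
w = 0.000418 m/s

0.000418


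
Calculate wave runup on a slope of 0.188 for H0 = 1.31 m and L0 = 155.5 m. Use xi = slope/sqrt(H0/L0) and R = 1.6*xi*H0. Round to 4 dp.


xi = slope / sqrt(H0/L0)
H0/L0 = 1.31/155.5 = 0.008424
sqrt(0.008424) = 0.091785
xi = 0.188 / 0.091785 = 2.048271
R = 1.6 * xi * H0 = 1.6 * 2.048271 * 1.31
R = 4.2932 m

4.2932


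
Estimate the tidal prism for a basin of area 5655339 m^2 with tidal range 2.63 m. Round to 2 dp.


Tidal prism = Area * Tidal range
P = 5655339 * 2.63
P = 14873541.57 m^3

14873541.57


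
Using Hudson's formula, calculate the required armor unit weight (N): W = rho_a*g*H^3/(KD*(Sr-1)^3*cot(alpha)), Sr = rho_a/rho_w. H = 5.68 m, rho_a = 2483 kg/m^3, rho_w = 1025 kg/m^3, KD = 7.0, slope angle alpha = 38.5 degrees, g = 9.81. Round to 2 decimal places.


Sr = rho_a / rho_w = 2483 / 1025 = 2.422439
(Sr - 1) = 1.422439
(Sr - 1)^3 = 2.878068
cot(38.5) = 1 / tan(38.5) = 1 / 0.795436 = 1.257172
Numerator = 2483 * 9.81 * 5.68^3 = 4463656.1703
Denominator = 7.0 * 2.878068 * 1.257172 = 25.327587
W = 4463656.1703 / 25.327587
W = 176236.93 N

176236.93


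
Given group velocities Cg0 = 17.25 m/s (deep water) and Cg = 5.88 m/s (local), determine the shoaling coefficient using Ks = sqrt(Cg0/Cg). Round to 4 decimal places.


Ks = sqrt(Cg0 / Cg)
Ks = sqrt(17.25 / 5.88)
Ks = sqrt(2.9337)
Ks = 1.7128

1.7128


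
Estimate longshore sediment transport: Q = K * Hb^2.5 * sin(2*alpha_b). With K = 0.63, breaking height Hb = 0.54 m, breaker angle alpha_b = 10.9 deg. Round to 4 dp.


Q = K * Hb^2.5 * sin(2 * alpha_b)
Hb^2.5 = 0.54^2.5 = 0.214281
sin(2 * 10.9) = sin(21.8) = 0.371368
Q = 0.63 * 0.214281 * 0.371368
Q = 0.0501 m^3/s

0.0501


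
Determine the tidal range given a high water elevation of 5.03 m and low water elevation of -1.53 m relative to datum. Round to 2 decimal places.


Tidal range = High water - Low water
Tidal range = 5.03 - (-1.53)
Tidal range = 6.56 m

6.56


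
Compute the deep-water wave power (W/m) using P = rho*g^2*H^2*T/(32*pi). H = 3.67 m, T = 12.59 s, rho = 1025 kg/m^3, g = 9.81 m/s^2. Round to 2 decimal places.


P = rho * g^2 * H^2 * T / (32 * pi)
P = 1025 * 9.81^2 * 3.67^2 * 12.59 / (32 * pi)
P = 1025 * 96.2361 * 13.4689 * 12.59 / 100.53096
P = 166387.19 W/m

166387.19


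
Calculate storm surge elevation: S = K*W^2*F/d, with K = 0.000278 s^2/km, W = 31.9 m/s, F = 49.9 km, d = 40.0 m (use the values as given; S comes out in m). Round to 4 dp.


S = K * W^2 * F / d
W^2 = 31.9^2 = 1017.61
S = 0.000278 * 1017.61 * 49.9 / 40.0
Numerator = 0.000278 * 1017.61 * 49.9 = 14.116489
S = 14.116489 / 40.0 = 0.3529 m

0.3529


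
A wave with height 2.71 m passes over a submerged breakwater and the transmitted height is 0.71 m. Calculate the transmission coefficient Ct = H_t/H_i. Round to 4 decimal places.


Ct = H_t / H_i
Ct = 0.71 / 2.71
Ct = 0.2620

0.2620


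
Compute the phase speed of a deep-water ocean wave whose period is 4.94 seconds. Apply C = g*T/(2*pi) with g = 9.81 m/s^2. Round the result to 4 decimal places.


We use the deep-water celerity formula:
C = g * T / (2 * pi)
C = 9.81 * 4.94 / (2 * 3.14159...)
C = 48.461400 / 6.283185
C = 7.7129 m/s

7.7129


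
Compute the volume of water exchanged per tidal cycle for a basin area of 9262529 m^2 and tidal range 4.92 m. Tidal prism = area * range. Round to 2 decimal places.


Tidal prism = Area * Tidal range
P = 9262529 * 4.92
P = 45571642.68 m^3

45571642.68


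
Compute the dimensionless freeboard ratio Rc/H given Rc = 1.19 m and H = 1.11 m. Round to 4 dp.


Relative freeboard = Rc / H
= 1.19 / 1.11
= 1.0721

1.0721


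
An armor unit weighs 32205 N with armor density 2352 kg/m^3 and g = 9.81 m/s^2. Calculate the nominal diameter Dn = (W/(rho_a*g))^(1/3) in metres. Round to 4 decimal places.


V = W / (rho_a * g)
V = 32205 / (2352 * 9.81)
V = 32205 / 23073.12
V = 1.395780 m^3
Dn = V^(1/3) = 1.395780^(1/3)
Dn = 1.1176 m

1.1176


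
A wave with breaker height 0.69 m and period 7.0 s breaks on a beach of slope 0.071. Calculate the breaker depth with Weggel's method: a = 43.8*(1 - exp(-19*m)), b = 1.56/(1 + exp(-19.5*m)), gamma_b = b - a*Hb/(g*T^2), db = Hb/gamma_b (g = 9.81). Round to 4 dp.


a = 43.8 * (1 - exp(-19 * m))
exp(-19 * 0.071) = exp(-1.3490) = 0.259500
a = 43.8 * (1 - 0.259500) = 32.433916
b = 1.56 / (1 + exp(-19.5 * m))
exp(-19.5 * 0.071) = exp(-1.3845) = 0.250449
b = 1.56 / (1 + 0.250449) = 1.247552
Hb / (g * T^2) = 0.69 / (9.81 * 7.0^2) = 0.69 / 480.6900 = 0.00143544
gamma_b = b - a * Hb/(g*T^2) = 1.247552 - 32.433916 * 0.00143544 = 1.200995
db = Hb / gamma_b = 0.69 / 1.200995
db = 0.5745 m

0.5745


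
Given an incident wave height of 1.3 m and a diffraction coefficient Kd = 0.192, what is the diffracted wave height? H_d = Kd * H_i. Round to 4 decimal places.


H_d = Kd * H_i
H_d = 0.192 * 1.3
H_d = 0.2496 m

0.2496


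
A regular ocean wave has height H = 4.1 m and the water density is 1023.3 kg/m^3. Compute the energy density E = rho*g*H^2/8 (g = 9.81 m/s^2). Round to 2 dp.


E = (1/8) * rho * g * H^2
E = (1/8) * 1023.3 * 9.81 * 4.1^2
E = 0.125 * 1023.3 * 9.81 * 16.8100
E = 21093.55 J/m^2

21093.55


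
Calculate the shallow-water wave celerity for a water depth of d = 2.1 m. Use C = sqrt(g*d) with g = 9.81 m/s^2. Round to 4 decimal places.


Using the shallow-water approximation:
C = sqrt(g * d) = sqrt(9.81 * 2.1)
C = sqrt(20.6010)
C = 4.5388 m/s

4.5388


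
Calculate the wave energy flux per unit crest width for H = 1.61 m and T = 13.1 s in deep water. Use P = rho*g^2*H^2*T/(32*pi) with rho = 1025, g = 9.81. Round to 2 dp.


P = rho * g^2 * H^2 * T / (32 * pi)
P = 1025 * 9.81^2 * 1.61^2 * 13.1 / (32 * pi)
P = 1025 * 96.2361 * 2.5921 * 13.1 / 100.53096
P = 33318.47 W/m

33318.47


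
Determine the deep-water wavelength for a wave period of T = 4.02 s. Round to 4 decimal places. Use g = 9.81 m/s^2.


L0 = g * T^2 / (2 * pi)
L0 = 9.81 * 4.02^2 / (2 * pi)
L0 = 9.81 * 16.1604 / 6.28319
L0 = 158.5335 / 6.28319
L0 = 25.2314 m

25.2314


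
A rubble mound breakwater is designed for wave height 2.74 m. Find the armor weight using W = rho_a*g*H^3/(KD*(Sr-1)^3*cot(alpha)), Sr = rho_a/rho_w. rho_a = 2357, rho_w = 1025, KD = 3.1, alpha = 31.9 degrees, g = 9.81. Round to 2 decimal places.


Sr = rho_a / rho_w = 2357 / 1025 = 2.299512
(Sr - 1) = 1.299512
(Sr - 1)^3 = 2.194528
cot(31.9) = 1 / tan(31.9) = 1 / 0.622445 = 1.606567
Numerator = 2357 * 9.81 * 2.74^3 = 475642.0896
Denominator = 3.1 * 2.194528 * 1.606567 = 10.929534
W = 475642.0896 / 10.929534
W = 43518.97 N

43518.97


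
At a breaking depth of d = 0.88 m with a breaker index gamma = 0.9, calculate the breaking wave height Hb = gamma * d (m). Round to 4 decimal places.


Hb = gamma * d
Hb = 0.9 * 0.88
Hb = 0.7920 m

0.7920


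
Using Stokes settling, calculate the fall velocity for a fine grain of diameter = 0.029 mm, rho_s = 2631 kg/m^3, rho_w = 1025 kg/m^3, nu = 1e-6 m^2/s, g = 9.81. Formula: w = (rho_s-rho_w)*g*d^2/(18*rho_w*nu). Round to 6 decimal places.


w = (rho_s - rho_w) * g * d^2 / (18 * rho_w * nu)
d = 0.029 mm = 0.000029 m
rho_s - rho_w = 2631 - 1025 = 1606
Numerator = 1606 * 9.81 * (0.000029)^2 = 0.000013249837
Denominator = 18 * 1025 * 1e-6 = 0.018450
w = 0.000718 m/s

0.000718


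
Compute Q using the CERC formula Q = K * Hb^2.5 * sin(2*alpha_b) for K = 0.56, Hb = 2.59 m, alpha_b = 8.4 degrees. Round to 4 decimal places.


Q = K * Hb^2.5 * sin(2 * alpha_b)
Hb^2.5 = 2.59^2.5 = 10.795665
sin(2 * 8.4) = sin(16.8) = 0.289032
Q = 0.56 * 10.795665 * 0.289032
Q = 1.7474 m^3/s

1.7474


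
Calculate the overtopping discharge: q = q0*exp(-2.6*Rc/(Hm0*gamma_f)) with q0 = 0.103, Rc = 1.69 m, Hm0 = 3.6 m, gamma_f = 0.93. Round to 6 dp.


q = q0 * exp(-2.6 * Rc / (Hm0 * gamma_f))
Exponent = -2.6 * 1.69 / (3.6 * 0.93)
= -2.6 * 1.69 / 3.3480
= -1.312425
exp(-1.312425) = 0.269166
q = 0.103 * 0.269166
q = 0.027724 m^3/s/m

0.027724


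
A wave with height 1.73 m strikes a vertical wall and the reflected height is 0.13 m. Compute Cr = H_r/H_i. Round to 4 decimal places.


Cr = H_r / H_i
Cr = 0.13 / 1.73
Cr = 0.0751

0.0751


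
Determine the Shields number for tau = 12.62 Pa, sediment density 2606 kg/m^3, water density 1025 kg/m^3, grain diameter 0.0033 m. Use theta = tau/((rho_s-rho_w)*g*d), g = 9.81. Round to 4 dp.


theta = tau / ((rho_s - rho_w) * g * d)
rho_s - rho_w = 2606 - 1025 = 1581
Denominator = 1581 * 9.81 * 0.0033 = 51.181713
theta = 12.62 / 51.181713
theta = 0.2466

0.2466


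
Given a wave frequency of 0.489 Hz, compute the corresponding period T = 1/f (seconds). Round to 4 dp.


T = 1 / f
T = 1 / 0.489
T = 2.0450 s

2.0450


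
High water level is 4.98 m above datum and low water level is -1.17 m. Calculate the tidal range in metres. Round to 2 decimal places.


Tidal range = High water - Low water
Tidal range = 4.98 - (-1.17)
Tidal range = 6.15 m

6.15


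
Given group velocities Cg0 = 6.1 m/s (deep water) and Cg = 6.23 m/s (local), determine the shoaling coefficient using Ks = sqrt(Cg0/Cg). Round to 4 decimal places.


Ks = sqrt(Cg0 / Cg)
Ks = sqrt(6.1 / 6.23)
Ks = sqrt(0.9791)
Ks = 0.9895

0.9895


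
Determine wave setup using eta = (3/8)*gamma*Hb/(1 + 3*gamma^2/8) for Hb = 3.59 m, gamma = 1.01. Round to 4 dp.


eta = (3/8) * gamma * Hb / (1 + 3*gamma^2/8)
Numerator = (3/8) * 1.01 * 3.59 = 1.359713
Denominator = 1 + 3*1.01^2/8 = 1 + 0.382538 = 1.382538
eta = 1.359713 / 1.382538
eta = 0.9835 m

0.9835
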